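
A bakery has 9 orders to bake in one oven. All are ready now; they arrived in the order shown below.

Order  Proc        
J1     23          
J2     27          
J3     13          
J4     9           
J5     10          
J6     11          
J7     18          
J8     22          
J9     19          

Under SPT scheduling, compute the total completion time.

621

SPT (increasing processing time): J4 J5 J6 J3 J7 J9 J8 J1 J2.
J4: 0→9
J5: 9→19
J6: 19→30
J3: 30→43
J7: 43→61
J9: 61→80
J8: 80→102
J1: 102→125
J2: 125→152
Sum = 9+19+30+43+61+80+102+125+152 = 621.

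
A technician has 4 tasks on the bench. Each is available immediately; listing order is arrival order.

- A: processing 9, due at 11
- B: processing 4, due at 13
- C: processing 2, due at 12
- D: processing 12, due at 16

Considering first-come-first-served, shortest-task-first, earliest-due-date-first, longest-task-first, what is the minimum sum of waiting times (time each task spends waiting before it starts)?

FIFO (arrival order): A B C D.
A: waits 0, runs 0→9
B: waits 9, runs 9→13
C: waits 13, runs 13→15
D: waits 15, runs 15→27
Sum = 0+9+13+15 = 37.
SPT (increasing processing time): C B A D.
C: waits 0, runs 0→2
B: waits 2, runs 2→6
A: waits 6, runs 6→15
D: waits 15, runs 15→27
Sum = 0+2+6+15 = 23.
EDD (increasing due date): A C B D.
A: waits 0, runs 0→9
C: waits 9, runs 9→11
B: waits 11, runs 11→15
D: waits 15, runs 15→27
Sum = 0+9+11+15 = 35.
LPT (decreasing processing time): D A B C.
D: waits 0, runs 0→12
A: waits 12, runs 12→21
B: waits 21, runs 21→25
C: waits 25, runs 25→27
Sum = 0+12+21+25 = 58.
FIFO 37, SPT 23, EDD 35, LPT 58 → minimum 23.

23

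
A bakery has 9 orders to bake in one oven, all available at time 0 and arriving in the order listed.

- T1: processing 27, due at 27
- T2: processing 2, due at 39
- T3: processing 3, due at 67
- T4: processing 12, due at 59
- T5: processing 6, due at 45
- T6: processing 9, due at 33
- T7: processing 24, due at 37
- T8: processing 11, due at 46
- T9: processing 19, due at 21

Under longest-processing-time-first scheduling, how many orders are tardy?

LPT (decreasing processing time): T1 T7 T9 T4 T8 T6 T5 T3 T2.
T1: 0→27, due 27, tardiness 0
T7: 27→51, due 37, tardiness 14
T9: 51→70, due 21, tardiness 49
T4: 70→82, due 59, tardiness 23
T8: 82→93, due 46, tardiness 47
T6: 93→102, due 33, tardiness 69
T5: 102→108, due 45, tardiness 63
T3: 108→111, due 67, tardiness 44
T2: 111→113, due 39, tardiness 74
Late orders: 8.

8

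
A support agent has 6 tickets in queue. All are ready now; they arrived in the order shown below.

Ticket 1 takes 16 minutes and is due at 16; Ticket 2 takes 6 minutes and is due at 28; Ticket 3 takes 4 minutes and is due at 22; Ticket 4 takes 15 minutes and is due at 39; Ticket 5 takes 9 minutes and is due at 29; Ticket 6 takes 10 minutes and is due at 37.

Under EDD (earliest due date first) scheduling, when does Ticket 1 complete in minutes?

16

EDD (increasing due date): Ticket 1 Ticket 3 Ticket 2 Ticket 5 Ticket 6 Ticket 4.
Ticket 1: 0→16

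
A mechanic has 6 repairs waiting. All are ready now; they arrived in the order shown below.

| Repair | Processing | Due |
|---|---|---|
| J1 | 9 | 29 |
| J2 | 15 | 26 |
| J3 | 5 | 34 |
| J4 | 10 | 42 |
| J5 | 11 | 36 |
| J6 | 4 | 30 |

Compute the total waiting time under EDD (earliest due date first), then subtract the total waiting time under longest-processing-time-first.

EDD (increasing due date): J2 J1 J6 J3 J5 J4.
J2: waits 0, runs 0→15
J1: waits 15, runs 15→24
J6: waits 24, runs 24→28
J3: waits 28, runs 28→33
J5: waits 33, runs 33→44
J4: waits 44, runs 44→54
Sum = 0+15+24+28+33+44 = 144.
LPT (decreasing processing time): J2 J5 J4 J1 J3 J6.
J2: waits 0, runs 0→15
J5: waits 15, runs 15→26
J4: waits 26, runs 26→36
J1: waits 36, runs 36→45
J3: waits 45, runs 45→50
J6: waits 50, runs 50→54
Sum = 0+15+26+36+45+50 = 172.
Difference = 144 − 172 = -28.

-28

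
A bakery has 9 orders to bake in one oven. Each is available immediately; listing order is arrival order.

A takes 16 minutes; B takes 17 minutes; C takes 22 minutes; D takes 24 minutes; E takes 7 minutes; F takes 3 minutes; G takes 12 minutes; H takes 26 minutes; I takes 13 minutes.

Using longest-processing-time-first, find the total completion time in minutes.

867

LPT (decreasing processing time): H D C B A I G E F.
H: 0→26
D: 26→50
C: 50→72
B: 72→89
A: 89→105
I: 105→118
G: 118→130
E: 130→137
F: 137→140
Sum = 26+50+72+89+105+118+130+137+140 = 867.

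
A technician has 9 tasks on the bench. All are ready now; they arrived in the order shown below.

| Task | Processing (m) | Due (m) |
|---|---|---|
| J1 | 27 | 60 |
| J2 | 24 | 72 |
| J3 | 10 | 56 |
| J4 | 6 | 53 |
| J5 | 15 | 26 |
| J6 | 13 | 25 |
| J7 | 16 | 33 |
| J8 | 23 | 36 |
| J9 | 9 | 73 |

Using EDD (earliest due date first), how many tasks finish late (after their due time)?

8

EDD (increasing due date): J6 J5 J7 J8 J4 J3 J1 J2 J9.
J6: 0→13, due 25, tardiness 0
J5: 13→28, due 26, tardiness 2
J7: 28→44, due 33, tardiness 11
J8: 44→67, due 36, tardiness 31
J4: 67→73, due 53, tardiness 20
J3: 73→83, due 56, tardiness 27
J1: 83→110, due 60, tardiness 50
J2: 110→134, due 72, tardiness 62
J9: 134→143, due 73, tardiness 70
Late tasks: 8.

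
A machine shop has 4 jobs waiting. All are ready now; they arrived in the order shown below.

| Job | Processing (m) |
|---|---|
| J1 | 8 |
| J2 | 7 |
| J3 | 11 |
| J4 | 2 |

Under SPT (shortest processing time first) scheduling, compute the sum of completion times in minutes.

56

SPT (increasing processing time): J4 J2 J1 J3.
J4: 0→2
J2: 2→9
J1: 9→17
J3: 17→28
Sum = 2+9+17+28 = 56.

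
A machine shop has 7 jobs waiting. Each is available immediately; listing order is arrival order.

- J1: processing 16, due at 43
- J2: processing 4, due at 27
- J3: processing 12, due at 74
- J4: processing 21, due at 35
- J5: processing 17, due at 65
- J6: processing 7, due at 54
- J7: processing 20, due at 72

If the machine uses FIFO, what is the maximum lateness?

FIFO (arrival order): J1 J2 J3 J4 J5 J6 J7.
J1: 0→16, due 43, lateness -27
J2: 16→20, due 27, lateness -7
J3: 20→32, due 74, lateness -42
J4: 32→53, due 35, lateness 18
J5: 53→70, due 65, lateness 5
J6: 70→77, due 54, lateness 23
J7: 77→97, due 72, lateness 25
Maximum = 25.

25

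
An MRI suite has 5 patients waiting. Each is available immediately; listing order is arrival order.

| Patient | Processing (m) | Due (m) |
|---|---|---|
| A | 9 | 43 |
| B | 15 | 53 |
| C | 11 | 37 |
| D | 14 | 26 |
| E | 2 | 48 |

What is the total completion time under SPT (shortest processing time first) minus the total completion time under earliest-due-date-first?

-38

SPT (increasing processing time): E A C D B.
E: 0→2
A: 2→11
C: 11→22
D: 22→36
B: 36→51
Sum = 2+11+22+36+51 = 122.
EDD (increasing due date): D C A E B.
D: 0→14
C: 14→25
A: 25→34
E: 34→36
B: 36→51
Sum = 14+25+34+36+51 = 160.
Difference = 122 − 160 = -38.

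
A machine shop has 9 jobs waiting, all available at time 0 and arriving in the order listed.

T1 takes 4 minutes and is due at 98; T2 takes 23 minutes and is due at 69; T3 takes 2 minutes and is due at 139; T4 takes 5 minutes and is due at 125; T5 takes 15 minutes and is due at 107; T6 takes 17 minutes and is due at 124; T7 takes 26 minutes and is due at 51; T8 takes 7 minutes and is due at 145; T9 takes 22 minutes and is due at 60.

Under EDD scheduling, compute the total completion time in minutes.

EDD (increasing due date): T7 T9 T2 T1 T5 T6 T4 T3 T8.
T7: 0→26
T9: 26→48
T2: 48→71
T1: 71→75
T5: 75→90
T6: 90→107
T4: 107→112
T3: 112→114
T8: 114→121
Sum = 26+48+71+75+90+107+112+114+121 = 764.

764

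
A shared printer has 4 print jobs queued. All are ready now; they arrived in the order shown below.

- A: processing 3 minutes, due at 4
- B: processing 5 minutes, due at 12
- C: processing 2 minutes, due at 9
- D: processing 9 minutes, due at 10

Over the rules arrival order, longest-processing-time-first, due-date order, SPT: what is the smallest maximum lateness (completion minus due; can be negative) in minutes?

FIFO (arrival order): A B C D.
A: 0→3, due 4, lateness -1
B: 3→8, due 12, lateness -4
C: 8→10, due 9, lateness 1
D: 10→19, due 10, lateness 9
Maximum = 9.
LPT (decreasing processing time): D B A C.
D: 0→9, due 10, lateness -1
B: 9→14, due 12, lateness 2
A: 14→17, due 4, lateness 13
C: 17→19, due 9, lateness 10
Maximum = 13.
EDD (increasing due date): A C D B.
A: 0→3, due 4, lateness -1
C: 3→5, due 9, lateness -4
D: 5→14, due 10, lateness 4
B: 14→19, due 12, lateness 7
Maximum = 7.
SPT (increasing processing time): C A B D.
C: 0→2, due 9, lateness -7
A: 2→5, due 4, lateness 1
B: 5→10, due 12, lateness -2
D: 10→19, due 10, lateness 9
Maximum = 9.
FIFO 9, LPT 13, EDD 7, SPT 9 → minimum 7.

7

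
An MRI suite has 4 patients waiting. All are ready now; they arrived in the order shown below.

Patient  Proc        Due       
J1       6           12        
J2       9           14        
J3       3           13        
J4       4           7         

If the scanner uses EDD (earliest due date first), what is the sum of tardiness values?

EDD (increasing due date): J4 J1 J3 J2.
J4: 0→4, due 7, tardiness 0
J1: 4→10, due 12, tardiness 0
J3: 10→13, due 13, tardiness 0
J2: 13→22, due 14, tardiness 8
Sum = 0+0+0+8 = 8.

8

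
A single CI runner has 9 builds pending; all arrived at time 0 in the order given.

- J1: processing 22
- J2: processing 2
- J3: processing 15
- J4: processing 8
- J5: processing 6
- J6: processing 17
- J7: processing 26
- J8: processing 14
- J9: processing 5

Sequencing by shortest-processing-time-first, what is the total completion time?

399

SPT (increasing processing time): J2 J9 J5 J4 J8 J3 J6 J1 J7.
J2: 0→2
J9: 2→7
J5: 7→13
J4: 13→21
J8: 21→35
J3: 35→50
J6: 50→67
J1: 67→89
J7: 89→115
Sum = 2+7+13+21+35+50+67+89+115 = 399.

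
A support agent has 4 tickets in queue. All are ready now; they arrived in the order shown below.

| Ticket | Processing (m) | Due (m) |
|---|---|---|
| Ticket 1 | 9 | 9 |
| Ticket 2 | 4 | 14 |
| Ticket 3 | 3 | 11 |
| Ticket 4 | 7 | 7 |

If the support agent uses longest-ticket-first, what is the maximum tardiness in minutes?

12

LPT (decreasing processing time): Ticket 1 Ticket 4 Ticket 2 Ticket 3.
Ticket 1: 0→9, due 9, tardiness 0
Ticket 4: 9→16, due 7, tardiness 9
Ticket 2: 16→20, due 14, tardiness 6
Ticket 3: 20→23, due 11, tardiness 12
Maximum = 12.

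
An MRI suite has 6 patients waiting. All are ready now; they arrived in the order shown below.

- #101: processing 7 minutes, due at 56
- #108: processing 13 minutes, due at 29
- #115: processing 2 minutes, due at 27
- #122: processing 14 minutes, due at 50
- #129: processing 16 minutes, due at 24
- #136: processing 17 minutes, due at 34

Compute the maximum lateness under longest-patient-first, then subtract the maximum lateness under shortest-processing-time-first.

7

LPT (decreasing processing time): #136 #129 #122 #108 #101 #115.
#136: 0→17, due 34, lateness -17
#129: 17→33, due 24, lateness 9
#122: 33→47, due 50, lateness -3
#108: 47→60, due 29, lateness 31
#101: 60→67, due 56, lateness 11
#115: 67→69, due 27, lateness 42
Maximum = 42.
SPT (increasing processing time): #115 #101 #108 #122 #129 #136.
#115: 0→2, due 27, lateness -25
#101: 2→9, due 56, lateness -47
#108: 9→22, due 29, lateness -7
#122: 22→36, due 50, lateness -14
#129: 36→52, due 24, lateness 28
#136: 52→69, due 34, lateness 35
Maximum = 35.
Difference = 42 − 35 = 7.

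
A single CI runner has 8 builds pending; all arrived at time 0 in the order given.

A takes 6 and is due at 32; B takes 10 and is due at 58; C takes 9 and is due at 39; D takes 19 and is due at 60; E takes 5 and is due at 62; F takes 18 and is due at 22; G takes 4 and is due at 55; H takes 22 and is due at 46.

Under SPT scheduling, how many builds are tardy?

3

SPT (increasing processing time): G E A C B F D H.
G: 0→4, due 55, tardiness 0
E: 4→9, due 62, tardiness 0
A: 9→15, due 32, tardiness 0
C: 15→24, due 39, tardiness 0
B: 24→34, due 58, tardiness 0
F: 34→52, due 22, tardiness 30
D: 52→71, due 60, tardiness 11
H: 71→93, due 46, tardiness 47
Late builds: 3.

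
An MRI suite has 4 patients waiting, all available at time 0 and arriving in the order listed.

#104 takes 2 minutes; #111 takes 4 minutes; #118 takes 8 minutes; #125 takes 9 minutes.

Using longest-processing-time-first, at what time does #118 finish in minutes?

17

LPT (decreasing processing time): #125 #118 #111 #104.
#125: 0→9
#118: 9→17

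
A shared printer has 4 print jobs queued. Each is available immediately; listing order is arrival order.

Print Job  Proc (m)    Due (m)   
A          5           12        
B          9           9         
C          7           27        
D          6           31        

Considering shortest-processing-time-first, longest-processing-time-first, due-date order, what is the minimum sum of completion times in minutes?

SPT (increasing processing time): A D C B.
A: 0→5
D: 5→11
C: 11→18
B: 18→27
Sum = 5+11+18+27 = 61.
LPT (decreasing processing time): B C D A.
B: 0→9
C: 9→16
D: 16→22
A: 22→27
Sum = 9+16+22+27 = 74.
EDD (increasing due date): B A C D.
B: 0→9
A: 9→14
C: 14→21
D: 21→27
Sum = 9+14+21+27 = 71.
SPT 61, LPT 74, EDD 71 → minimum 61.

61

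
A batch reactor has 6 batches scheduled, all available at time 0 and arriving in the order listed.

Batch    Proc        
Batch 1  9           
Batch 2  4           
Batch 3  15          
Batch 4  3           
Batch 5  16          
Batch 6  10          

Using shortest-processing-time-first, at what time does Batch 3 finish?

41

SPT (increasing processing time): Batch 4 Batch 2 Batch 1 Batch 6 Batch 3 Batch 5.
Batch 4: 0→3
Batch 2: 3→7
Batch 1: 7→16
Batch 6: 16→26
Batch 3: 26→41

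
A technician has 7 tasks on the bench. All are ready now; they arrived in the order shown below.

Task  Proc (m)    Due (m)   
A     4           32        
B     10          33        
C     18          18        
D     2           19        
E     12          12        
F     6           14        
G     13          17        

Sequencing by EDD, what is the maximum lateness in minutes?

EDD (increasing due date): E F G C D A B.
E: 0→12, due 12, lateness 0
F: 12→18, due 14, lateness 4
G: 18→31, due 17, lateness 14
C: 31→49, due 18, lateness 31
D: 49→51, due 19, lateness 32
A: 51→55, due 32, lateness 23
B: 55→65, due 33, lateness 32
Maximum = 32.

32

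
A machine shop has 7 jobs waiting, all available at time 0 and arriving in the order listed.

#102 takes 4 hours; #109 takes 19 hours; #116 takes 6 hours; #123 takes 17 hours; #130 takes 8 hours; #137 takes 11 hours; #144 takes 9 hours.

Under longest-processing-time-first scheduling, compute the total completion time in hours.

LPT (decreasing processing time): #109 #123 #137 #144 #130 #116 #102.
#109: 0→19
#123: 19→36
#137: 36→47
#144: 47→56
#130: 56→64
#116: 64→70
#102: 70→74
Sum = 19+36+47+56+64+70+74 = 366.

366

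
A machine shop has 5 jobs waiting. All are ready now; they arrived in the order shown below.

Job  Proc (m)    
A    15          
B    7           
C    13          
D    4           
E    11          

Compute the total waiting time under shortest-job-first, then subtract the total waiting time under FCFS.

SPT (increasing processing time): D B E C A.
D: waits 0, runs 0→4
B: waits 4, runs 4→11
E: waits 11, runs 11→22
C: waits 22, runs 22→35
A: waits 35, runs 35→50
Sum = 0+4+11+22+35 = 72.
FIFO (arrival order): A B C D E.
A: waits 0, runs 0→15
B: waits 15, runs 15→22
C: waits 22, runs 22→35
D: waits 35, runs 35→39
E: waits 39, runs 39→50
Sum = 0+15+22+35+39 = 111.
Difference = 72 − 111 = -39.

-39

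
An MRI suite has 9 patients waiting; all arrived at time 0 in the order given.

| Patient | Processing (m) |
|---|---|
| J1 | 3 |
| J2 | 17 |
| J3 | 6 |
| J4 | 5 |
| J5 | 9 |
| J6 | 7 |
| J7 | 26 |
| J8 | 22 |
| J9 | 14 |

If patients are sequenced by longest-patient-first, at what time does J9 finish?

79

LPT (decreasing processing time): J7 J8 J2 J9 J5 J6 J3 J4 J1.
J7: 0→26
J8: 26→48
J2: 48→65
J9: 65→79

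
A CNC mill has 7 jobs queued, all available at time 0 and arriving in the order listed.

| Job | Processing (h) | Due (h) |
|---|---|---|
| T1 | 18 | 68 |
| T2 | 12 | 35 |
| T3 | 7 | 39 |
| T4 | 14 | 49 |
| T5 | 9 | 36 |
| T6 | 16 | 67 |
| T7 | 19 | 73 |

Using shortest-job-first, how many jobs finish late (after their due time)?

SPT (increasing processing time): T3 T5 T2 T4 T6 T1 T7.
T3: 0→7, due 39, tardiness 0
T5: 7→16, due 36, tardiness 0
T2: 16→28, due 35, tardiness 0
T4: 28→42, due 49, tardiness 0
T6: 42→58, due 67, tardiness 0
T1: 58→76, due 68, tardiness 8
T7: 76→95, due 73, tardiness 22
Late jobs: 2.

2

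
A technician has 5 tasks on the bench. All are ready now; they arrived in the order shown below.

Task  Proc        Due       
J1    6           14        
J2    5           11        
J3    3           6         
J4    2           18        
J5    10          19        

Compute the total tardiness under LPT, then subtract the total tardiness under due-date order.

LPT (decreasing processing time): J5 J1 J2 J3 J4.
J5: 0→10, due 19, tardiness 0
J1: 10→16, due 14, tardiness 2
J2: 16→21, due 11, tardiness 10
J3: 21→24, due 6, tardiness 18
J4: 24→26, due 18, tardiness 8
Sum = 0+2+10+18+8 = 38.
EDD (increasing due date): J3 J2 J1 J4 J5.
J3: 0→3, due 6, tardiness 0
J2: 3→8, due 11, tardiness 0
J1: 8→14, due 14, tardiness 0
J4: 14→16, due 18, tardiness 0
J5: 16→26, due 19, tardiness 7
Sum = 0+0+0+0+7 = 7.
Difference = 38 − 7 = 31.

31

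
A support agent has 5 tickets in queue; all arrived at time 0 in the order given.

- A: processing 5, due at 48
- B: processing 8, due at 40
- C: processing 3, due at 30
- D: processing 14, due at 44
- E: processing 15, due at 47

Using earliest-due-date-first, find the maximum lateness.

EDD (increasing due date): C B D E A.
C: 0→3, due 30, lateness -27
B: 3→11, due 40, lateness -29
D: 11→25, due 44, lateness -19
E: 25→40, due 47, lateness -7
A: 40→45, due 48, lateness -3
Maximum = -3.

-3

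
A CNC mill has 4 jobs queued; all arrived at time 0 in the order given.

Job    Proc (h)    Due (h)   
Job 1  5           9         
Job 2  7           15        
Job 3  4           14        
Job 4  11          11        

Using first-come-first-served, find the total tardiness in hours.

FIFO (arrival order): Job 1 Job 2 Job 3 Job 4.
Job 1: 0→5, due 9, tardiness 0
Job 2: 5→12, due 15, tardiness 0
Job 3: 12→16, due 14, tardiness 2
Job 4: 16→27, due 11, tardiness 16
Sum = 0+0+2+16 = 18.

18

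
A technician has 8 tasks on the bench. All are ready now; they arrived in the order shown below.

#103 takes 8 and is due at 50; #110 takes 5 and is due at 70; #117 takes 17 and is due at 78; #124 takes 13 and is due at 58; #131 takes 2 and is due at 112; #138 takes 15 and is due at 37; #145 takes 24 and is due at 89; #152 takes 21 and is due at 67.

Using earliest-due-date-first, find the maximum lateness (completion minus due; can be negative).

EDD (increasing due date): #138 #103 #124 #152 #110 #117 #145 #131.
#138: 0→15, due 37, lateness -22
#103: 15→23, due 50, lateness -27
#124: 23→36, due 58, lateness -22
#152: 36→57, due 67, lateness -10
#110: 57→62, due 70, lateness -8
#117: 62→79, due 78, lateness 1
#145: 79→103, due 89, lateness 14
#131: 103→105, due 112, lateness -7
Maximum = 14.

14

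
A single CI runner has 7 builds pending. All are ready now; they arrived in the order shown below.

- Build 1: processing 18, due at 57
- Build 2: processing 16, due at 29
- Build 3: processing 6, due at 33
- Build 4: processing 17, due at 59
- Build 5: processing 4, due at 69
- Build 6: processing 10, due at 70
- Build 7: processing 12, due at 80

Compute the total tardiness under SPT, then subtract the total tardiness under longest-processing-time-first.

SPT (increasing processing time): Build 5 Build 3 Build 6 Build 7 Build 2 Build 4 Build 1.
Build 5: 0→4, due 69, tardiness 0
Build 3: 4→10, due 33, tardiness 0
Build 6: 10→20, due 70, tardiness 0
Build 7: 20→32, due 80, tardiness 0
Build 2: 32→48, due 29, tardiness 19
Build 4: 48→65, due 59, tardiness 6
Build 1: 65→83, due 57, tardiness 26
Sum = 0+0+0+0+19+6+26 = 51.
LPT (decreasing processing time): Build 1 Build 4 Build 2 Build 7 Build 6 Build 3 Build 5.
Build 1: 0→18, due 57, tardiness 0
Build 4: 18→35, due 59, tardiness 0
Build 2: 35→51, due 29, tardiness 22
Build 7: 51→63, due 80, tardiness 0
Build 6: 63→73, due 70, tardiness 3
Build 3: 73→79, due 33, tardiness 46
Build 5: 79→83, due 69, tardiness 14
Sum = 0+0+22+0+3+46+14 = 85.
Difference = 51 − 85 = -34.

-34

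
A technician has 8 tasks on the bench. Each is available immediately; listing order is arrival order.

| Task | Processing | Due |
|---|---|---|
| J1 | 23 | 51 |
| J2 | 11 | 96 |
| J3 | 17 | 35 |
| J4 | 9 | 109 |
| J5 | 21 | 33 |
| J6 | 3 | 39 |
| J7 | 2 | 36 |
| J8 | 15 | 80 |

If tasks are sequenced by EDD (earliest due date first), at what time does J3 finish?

EDD (increasing due date): J5 J3 J7 J6 J1 J8 J2 J4.
J5: 0→21
J3: 21→38

38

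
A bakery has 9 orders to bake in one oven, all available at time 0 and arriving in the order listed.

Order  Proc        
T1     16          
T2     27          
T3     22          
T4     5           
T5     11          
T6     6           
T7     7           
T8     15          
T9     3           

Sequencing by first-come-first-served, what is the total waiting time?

FIFO (arrival order): T1 T2 T3 T4 T5 T6 T7 T8 T9.
T1: waits 0, runs 0→16
T2: waits 16, runs 16→43
T3: waits 43, runs 43→65
T4: waits 65, runs 65→70
T5: waits 70, runs 70→81
T6: waits 81, runs 81→87
T7: waits 87, runs 87→94
T8: waits 94, runs 94→109
T9: waits 109, runs 109→112
Sum = 0+16+43+65+70+81+87+94+109 = 565.

565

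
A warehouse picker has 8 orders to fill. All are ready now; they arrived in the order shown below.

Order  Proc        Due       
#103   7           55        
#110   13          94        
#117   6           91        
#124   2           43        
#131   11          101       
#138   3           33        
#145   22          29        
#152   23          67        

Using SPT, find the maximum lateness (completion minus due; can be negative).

35

SPT (increasing processing time): #124 #138 #117 #103 #131 #110 #145 #152.
#124: 0→2, due 43, lateness -41
#138: 2→5, due 33, lateness -28
#117: 5→11, due 91, lateness -80
#103: 11→18, due 55, lateness -37
#131: 18→29, due 101, lateness -72
#110: 29→42, due 94, lateness -52
#145: 42→64, due 29, lateness 35
#152: 64→87, due 67, lateness 20
Maximum = 35.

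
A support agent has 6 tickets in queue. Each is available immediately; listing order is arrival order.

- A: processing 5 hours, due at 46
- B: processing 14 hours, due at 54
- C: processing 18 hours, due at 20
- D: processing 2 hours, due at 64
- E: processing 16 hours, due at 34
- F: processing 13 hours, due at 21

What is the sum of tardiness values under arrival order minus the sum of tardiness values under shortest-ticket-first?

21

FIFO (arrival order): A B C D E F.
A: 0→5, due 46, tardiness 0
B: 5→19, due 54, tardiness 0
C: 19→37, due 20, tardiness 17
D: 37→39, due 64, tardiness 0
E: 39→55, due 34, tardiness 21
F: 55→68, due 21, tardiness 47
Sum = 0+0+17+0+21+47 = 85.
SPT (increasing processing time): D A F B E C.
D: 0→2, due 64, tardiness 0
A: 2→7, due 46, tardiness 0
F: 7→20, due 21, tardiness 0
B: 20→34, due 54, tardiness 0
E: 34→50, due 34, tardiness 16
C: 50→68, due 20, tardiness 48
Sum = 0+0+0+0+16+48 = 64.
Difference = 85 − 64 = 21.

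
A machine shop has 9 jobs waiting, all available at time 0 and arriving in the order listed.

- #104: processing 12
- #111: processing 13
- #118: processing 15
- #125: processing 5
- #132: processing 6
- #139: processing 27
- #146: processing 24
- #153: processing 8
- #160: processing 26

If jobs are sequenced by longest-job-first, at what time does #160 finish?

53

LPT (decreasing processing time): #139 #160 #146 #118 #111 #104 #153 #132 #125.
#139: 0→27
#160: 27→53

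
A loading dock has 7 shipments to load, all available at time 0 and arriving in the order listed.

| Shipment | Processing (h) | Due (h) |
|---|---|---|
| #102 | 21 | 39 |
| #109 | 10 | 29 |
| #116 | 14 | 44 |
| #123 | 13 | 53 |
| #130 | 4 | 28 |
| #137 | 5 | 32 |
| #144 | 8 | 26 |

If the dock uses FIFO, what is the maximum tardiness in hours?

FIFO (arrival order): #102 #109 #116 #123 #130 #137 #144.
#102: 0→21, due 39, tardiness 0
#109: 21→31, due 29, tardiness 2
#116: 31→45, due 44, tardiness 1
#123: 45→58, due 53, tardiness 5
#130: 58→62, due 28, tardiness 34
#137: 62→67, due 32, tardiness 35
#144: 67→75, due 26, tardiness 49
Maximum = 49.

49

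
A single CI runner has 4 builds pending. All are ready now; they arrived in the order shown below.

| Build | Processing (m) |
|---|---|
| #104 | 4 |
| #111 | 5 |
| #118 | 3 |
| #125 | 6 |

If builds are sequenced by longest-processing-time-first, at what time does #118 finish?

LPT (decreasing processing time): #125 #111 #104 #118.
#125: 0→6
#111: 6→11
#104: 11→15
#118: 15→18

18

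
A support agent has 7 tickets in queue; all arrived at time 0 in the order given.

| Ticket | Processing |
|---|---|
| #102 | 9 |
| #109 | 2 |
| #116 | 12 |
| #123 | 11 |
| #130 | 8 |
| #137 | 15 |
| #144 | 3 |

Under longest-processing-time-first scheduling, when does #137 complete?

LPT (decreasing processing time): #137 #116 #123 #102 #130 #144 #109.
#137: 0→15

15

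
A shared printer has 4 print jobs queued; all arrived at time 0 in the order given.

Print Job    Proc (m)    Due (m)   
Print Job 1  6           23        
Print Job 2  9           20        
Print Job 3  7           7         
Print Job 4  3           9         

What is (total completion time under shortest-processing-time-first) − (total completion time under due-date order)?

SPT (increasing processing time): Print Job 4 Print Job 1 Print Job 3 Print Job 2.
Print Job 4: 0→3
Print Job 1: 3→9
Print Job 3: 9→16
Print Job 2: 16→25
Sum = 3+9+16+25 = 53.
EDD (increasing due date): Print Job 3 Print Job 4 Print Job 2 Print Job 1.
Print Job 3: 0→7
Print Job 4: 7→10
Print Job 2: 10→19
Print Job 1: 19→25
Sum = 7+10+19+25 = 61.
Difference = 53 − 61 = -8.

-8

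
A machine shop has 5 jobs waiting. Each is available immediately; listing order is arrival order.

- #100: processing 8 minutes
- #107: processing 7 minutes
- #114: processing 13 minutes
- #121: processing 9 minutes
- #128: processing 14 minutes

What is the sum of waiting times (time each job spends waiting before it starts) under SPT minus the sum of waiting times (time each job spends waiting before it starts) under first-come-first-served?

SPT (increasing processing time): #107 #100 #121 #114 #128.
#107: waits 0, runs 0→7
#100: waits 7, runs 7→15
#121: waits 15, runs 15→24
#114: waits 24, runs 24→37
#128: waits 37, runs 37→51
Sum = 0+7+15+24+37 = 83.
FIFO (arrival order): #100 #107 #114 #121 #128.
#100: waits 0, runs 0→8
#107: waits 8, runs 8→15
#114: waits 15, runs 15→28
#121: waits 28, runs 28→37
#128: waits 37, runs 37→51
Sum = 0+8+15+28+37 = 88.
Difference = 83 − 88 = -5.

-5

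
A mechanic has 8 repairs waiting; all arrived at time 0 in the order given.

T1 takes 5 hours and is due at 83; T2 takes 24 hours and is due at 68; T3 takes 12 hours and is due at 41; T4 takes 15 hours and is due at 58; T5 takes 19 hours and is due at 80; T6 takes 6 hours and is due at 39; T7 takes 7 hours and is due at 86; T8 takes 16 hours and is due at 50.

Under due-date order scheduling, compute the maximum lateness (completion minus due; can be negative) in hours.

18

EDD (increasing due date): T6 T3 T8 T4 T2 T5 T1 T7.
T6: 0→6, due 39, lateness -33
T3: 6→18, due 41, lateness -23
T8: 18→34, due 50, lateness -16
T4: 34→49, due 58, lateness -9
T2: 49→73, due 68, lateness 5
T5: 73→92, due 80, lateness 12
T1: 92→97, due 83, lateness 14
T7: 97→104, due 86, lateness 18
Maximum = 18.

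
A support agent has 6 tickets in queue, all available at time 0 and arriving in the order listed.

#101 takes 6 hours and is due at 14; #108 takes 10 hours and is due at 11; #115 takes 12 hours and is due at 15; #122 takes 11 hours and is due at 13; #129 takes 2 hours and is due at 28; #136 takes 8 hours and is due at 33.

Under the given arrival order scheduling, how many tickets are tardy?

FIFO (arrival order): #101 #108 #115 #122 #129 #136.
#101: 0→6, due 14, tardiness 0
#108: 6→16, due 11, tardiness 5
#115: 16→28, due 15, tardiness 13
#122: 28→39, due 13, tardiness 26
#129: 39→41, due 28, tardiness 13
#136: 41→49, due 33, tardiness 16
Late tickets: 5.

5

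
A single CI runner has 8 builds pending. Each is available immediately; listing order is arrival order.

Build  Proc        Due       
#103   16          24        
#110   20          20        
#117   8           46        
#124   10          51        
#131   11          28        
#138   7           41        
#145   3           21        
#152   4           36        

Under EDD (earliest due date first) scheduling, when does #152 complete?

EDD (increasing due date): #110 #145 #103 #131 #152 #138 #117 #124.
#110: 0→20
#145: 20→23
#103: 23→39
#131: 39→50
#152: 50→54

54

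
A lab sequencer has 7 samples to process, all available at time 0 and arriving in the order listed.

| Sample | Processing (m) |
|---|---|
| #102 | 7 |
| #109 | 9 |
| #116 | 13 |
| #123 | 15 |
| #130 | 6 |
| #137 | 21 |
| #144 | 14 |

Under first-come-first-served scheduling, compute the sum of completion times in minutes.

FIFO (arrival order): #102 #109 #116 #123 #130 #137 #144.
#102: 0→7
#109: 7→16
#116: 16→29
#123: 29→44
#130: 44→50
#137: 50→71
#144: 71→85
Sum = 7+16+29+44+50+71+85 = 302.

302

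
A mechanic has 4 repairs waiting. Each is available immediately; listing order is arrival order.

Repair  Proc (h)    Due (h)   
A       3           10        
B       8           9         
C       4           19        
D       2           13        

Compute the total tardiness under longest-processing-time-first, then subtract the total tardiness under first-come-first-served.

LPT (decreasing processing time): B C A D.
B: 0→8, due 9, tardiness 0
C: 8→12, due 19, tardiness 0
A: 12→15, due 10, tardiness 5
D: 15→17, due 13, tardiness 4
Sum = 0+0+5+4 = 9.
FIFO (arrival order): A B C D.
A: 0→3, due 10, tardiness 0
B: 3→11, due 9, tardiness 2
C: 11→15, due 19, tardiness 0
D: 15→17, due 13, tardiness 4
Sum = 0+2+0+4 = 6.
Difference = 9 − 6 = 3.

3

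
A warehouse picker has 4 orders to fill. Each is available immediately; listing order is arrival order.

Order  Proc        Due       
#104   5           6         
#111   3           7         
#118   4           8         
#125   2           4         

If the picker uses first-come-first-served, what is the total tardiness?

15

FIFO (arrival order): #104 #111 #118 #125.
#104: 0→5, due 6, tardiness 0
#111: 5→8, due 7, tardiness 1
#118: 8→12, due 8, tardiness 4
#125: 12→14, due 4, tardiness 10
Sum = 0+1+4+10 = 15.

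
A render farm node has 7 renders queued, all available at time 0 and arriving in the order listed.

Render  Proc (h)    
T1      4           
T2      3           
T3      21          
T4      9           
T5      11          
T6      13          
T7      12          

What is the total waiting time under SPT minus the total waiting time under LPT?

SPT (increasing processing time): T2 T1 T4 T5 T7 T6 T3.
T2: waits 0, runs 0→3
T1: waits 3, runs 3→7
T4: waits 7, runs 7→16
T5: waits 16, runs 16→27
T7: waits 27, runs 27→39
T6: waits 39, runs 39→52
T3: waits 52, runs 52→73
Sum = 0+3+7+16+27+39+52 = 144.
LPT (decreasing processing time): T3 T6 T7 T5 T4 T1 T2.
T3: waits 0, runs 0→21
T6: waits 21, runs 21→34
T7: waits 34, runs 34→46
T5: waits 46, runs 46→57
T4: waits 57, runs 57→66
T1: waits 66, runs 66→70
T2: waits 70, runs 70→73
Sum = 0+21+34+46+57+66+70 = 294.
Difference = 144 − 294 = -150.

-150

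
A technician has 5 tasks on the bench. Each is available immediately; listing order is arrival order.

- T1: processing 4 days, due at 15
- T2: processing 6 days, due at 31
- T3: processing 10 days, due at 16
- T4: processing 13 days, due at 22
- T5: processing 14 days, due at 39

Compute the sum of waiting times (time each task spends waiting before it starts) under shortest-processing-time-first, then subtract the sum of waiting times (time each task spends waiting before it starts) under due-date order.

SPT (increasing processing time): T1 T2 T3 T4 T5.
T1: waits 0, runs 0→4
T2: waits 4, runs 4→10
T3: waits 10, runs 10→20
T4: waits 20, runs 20→33
T5: waits 33, runs 33→47
Sum = 0+4+10+20+33 = 67.
EDD (increasing due date): T1 T3 T4 T2 T5.
T1: waits 0, runs 0→4
T3: waits 4, runs 4→14
T4: waits 14, runs 14→27
T2: waits 27, runs 27→33
T5: waits 33, runs 33→47
Sum = 0+4+14+27+33 = 78.
Difference = 67 − 78 = -11.

-11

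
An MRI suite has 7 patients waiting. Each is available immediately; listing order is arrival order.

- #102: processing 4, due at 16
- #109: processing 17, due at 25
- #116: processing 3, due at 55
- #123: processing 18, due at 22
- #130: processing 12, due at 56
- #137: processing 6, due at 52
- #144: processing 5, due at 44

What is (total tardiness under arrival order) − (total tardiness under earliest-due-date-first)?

FIFO (arrival order): #102 #109 #116 #123 #130 #137 #144.
#102: 0→4, due 16, tardiness 0
#109: 4→21, due 25, tardiness 0
#116: 21→24, due 55, tardiness 0
#123: 24→42, due 22, tardiness 20
#130: 42→54, due 56, tardiness 0
#137: 54→60, due 52, tardiness 8
#144: 60→65, due 44, tardiness 21
Sum = 0+0+0+20+0+8+21 = 49.
EDD (increasing due date): #102 #123 #109 #144 #137 #116 #130.
#102: 0→4, due 16, tardiness 0
#123: 4→22, due 22, tardiness 0
#109: 22→39, due 25, tardiness 14
#144: 39→44, due 44, tardiness 0
#137: 44→50, due 52, tardiness 0
#116: 50→53, due 55, tardiness 0
#130: 53→65, due 56, tardiness 9
Sum = 0+0+14+0+0+0+9 = 23.
Difference = 49 − 23 = 26.

26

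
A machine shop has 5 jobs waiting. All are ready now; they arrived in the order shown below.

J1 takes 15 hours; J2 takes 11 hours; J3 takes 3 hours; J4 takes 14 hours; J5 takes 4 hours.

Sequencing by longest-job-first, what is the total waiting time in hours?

128

LPT (decreasing processing time): J1 J4 J2 J5 J3.
J1: waits 0, runs 0→15
J4: waits 15, runs 15→29
J2: waits 29, runs 29→40
J5: waits 40, runs 40→44
J3: waits 44, runs 44→47
Sum = 0+15+29+40+44 = 128.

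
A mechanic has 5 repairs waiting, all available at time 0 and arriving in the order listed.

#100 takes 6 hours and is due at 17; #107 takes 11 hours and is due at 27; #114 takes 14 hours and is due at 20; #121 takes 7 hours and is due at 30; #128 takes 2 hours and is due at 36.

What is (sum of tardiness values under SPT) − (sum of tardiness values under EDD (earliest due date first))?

SPT (increasing processing time): #128 #100 #121 #107 #114.
#128: 0→2, due 36, tardiness 0
#100: 2→8, due 17, tardiness 0
#121: 8→15, due 30, tardiness 0
#107: 15→26, due 27, tardiness 0
#114: 26→40, due 20, tardiness 20
Sum = 0+0+0+0+20 = 20.
EDD (increasing due date): #100 #114 #107 #121 #128.
#100: 0→6, due 17, tardiness 0
#114: 6→20, due 20, tardiness 0
#107: 20→31, due 27, tardiness 4
#121: 31→38, due 30, tardiness 8
#128: 38→40, due 36, tardiness 4
Sum = 0+0+4+8+4 = 16.
Difference = 20 − 16 = 4.

4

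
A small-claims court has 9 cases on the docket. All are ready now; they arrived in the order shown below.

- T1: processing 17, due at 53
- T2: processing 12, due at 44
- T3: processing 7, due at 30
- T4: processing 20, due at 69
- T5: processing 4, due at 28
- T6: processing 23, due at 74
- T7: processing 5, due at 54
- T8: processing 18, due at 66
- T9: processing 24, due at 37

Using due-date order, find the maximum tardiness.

56

EDD (increasing due date): T5 T3 T9 T2 T1 T7 T8 T4 T6.
T5: 0→4, due 28, tardiness 0
T3: 4→11, due 30, tardiness 0
T9: 11→35, due 37, tardiness 0
T2: 35→47, due 44, tardiness 3
T1: 47→64, due 53, tardiness 11
T7: 64→69, due 54, tardiness 15
T8: 69→87, due 66, tardiness 21
T4: 87→107, due 69, tardiness 38
T6: 107→130, due 74, tardiness 56
Maximum = 56.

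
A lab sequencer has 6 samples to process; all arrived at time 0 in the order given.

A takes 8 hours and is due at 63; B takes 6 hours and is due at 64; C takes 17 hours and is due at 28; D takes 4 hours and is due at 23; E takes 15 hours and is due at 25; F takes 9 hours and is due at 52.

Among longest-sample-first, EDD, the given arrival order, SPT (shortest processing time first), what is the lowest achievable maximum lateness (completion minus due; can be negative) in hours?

LPT (decreasing processing time): C E F A B D.
C: 0→17, due 28, lateness -11
E: 17→32, due 25, lateness 7
F: 32→41, due 52, lateness -11
A: 41→49, due 63, lateness -14
B: 49→55, due 64, lateness -9
D: 55→59, due 23, lateness 36
Maximum = 36.
EDD (increasing due date): D E C F A B.
D: 0→4, due 23, lateness -19
E: 4→19, due 25, lateness -6
C: 19→36, due 28, lateness 8
F: 36→45, due 52, lateness -7
A: 45→53, due 63, lateness -10
B: 53→59, due 64, lateness -5
Maximum = 8.
FIFO (arrival order): A B C D E F.
A: 0→8, due 63, lateness -55
B: 8→14, due 64, lateness -50
C: 14→31, due 28, lateness 3
D: 31→35, due 23, lateness 12
E: 35→50, due 25, lateness 25
F: 50→59, due 52, lateness 7
Maximum = 25.
SPT (increasing processing time): D B A F E C.
D: 0→4, due 23, lateness -19
B: 4→10, due 64, lateness -54
A: 10→18, due 63, lateness -45
F: 18→27, due 52, lateness -25
E: 27→42, due 25, lateness 17
C: 42→59, due 28, lateness 31
Maximum = 31.
LPT 36, EDD 8, FIFO 25, SPT 31 → minimum 8.

8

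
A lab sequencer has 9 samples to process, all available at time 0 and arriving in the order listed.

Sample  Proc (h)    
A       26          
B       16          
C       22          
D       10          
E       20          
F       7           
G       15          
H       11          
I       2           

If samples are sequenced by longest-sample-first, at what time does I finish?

LPT (decreasing processing time): A C E B G H D F I.
A: 0→26
C: 26→48
E: 48→68
B: 68→84
G: 84→99
H: 99→110
D: 110→120
F: 120→127
I: 127→129

129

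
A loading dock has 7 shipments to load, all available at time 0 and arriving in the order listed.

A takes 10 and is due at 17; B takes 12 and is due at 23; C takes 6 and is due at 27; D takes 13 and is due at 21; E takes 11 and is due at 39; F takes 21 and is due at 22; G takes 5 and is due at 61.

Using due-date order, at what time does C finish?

EDD (increasing due date): A D F B C E G.
A: 0→10
D: 10→23
F: 23→44
B: 44→56
C: 56→62

62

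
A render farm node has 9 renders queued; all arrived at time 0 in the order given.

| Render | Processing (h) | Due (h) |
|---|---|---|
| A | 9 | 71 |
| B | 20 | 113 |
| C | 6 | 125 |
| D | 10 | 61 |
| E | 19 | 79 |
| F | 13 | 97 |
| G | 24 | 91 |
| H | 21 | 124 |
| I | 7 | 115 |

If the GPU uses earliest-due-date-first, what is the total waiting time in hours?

524

EDD (increasing due date): D A E G F B I H C.
D: waits 0, runs 0→10
A: waits 10, runs 10→19
E: waits 19, runs 19→38
G: waits 38, runs 38→62
F: waits 62, runs 62→75
B: waits 75, runs 75→95
I: waits 95, runs 95→102
H: waits 102, runs 102→123
C: waits 123, runs 123→129
Sum = 0+10+19+38+62+75+95+102+123 = 524.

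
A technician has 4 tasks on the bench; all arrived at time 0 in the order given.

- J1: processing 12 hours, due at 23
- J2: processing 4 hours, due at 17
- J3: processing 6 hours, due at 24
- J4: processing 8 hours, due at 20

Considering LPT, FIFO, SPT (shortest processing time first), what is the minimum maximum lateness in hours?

LPT (decreasing processing time): J1 J4 J3 J2.
J1: 0→12, due 23, lateness -11
J4: 12→20, due 20, lateness 0
J3: 20→26, due 24, lateness 2
J2: 26→30, due 17, lateness 13
Maximum = 13.
FIFO (arrival order): J1 J2 J3 J4.
J1: 0→12, due 23, lateness -11
J2: 12→16, due 17, lateness -1
J3: 16→22, due 24, lateness -2
J4: 22→30, due 20, lateness 10
Maximum = 10.
SPT (increasing processing time): J2 J3 J4 J1.
J2: 0→4, due 17, lateness -13
J3: 4→10, due 24, lateness -14
J4: 10→18, due 20, lateness -2
J1: 18→30, due 23, lateness 7
Maximum = 7.
LPT 13, FIFO 10, SPT 7 → minimum 7.

7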